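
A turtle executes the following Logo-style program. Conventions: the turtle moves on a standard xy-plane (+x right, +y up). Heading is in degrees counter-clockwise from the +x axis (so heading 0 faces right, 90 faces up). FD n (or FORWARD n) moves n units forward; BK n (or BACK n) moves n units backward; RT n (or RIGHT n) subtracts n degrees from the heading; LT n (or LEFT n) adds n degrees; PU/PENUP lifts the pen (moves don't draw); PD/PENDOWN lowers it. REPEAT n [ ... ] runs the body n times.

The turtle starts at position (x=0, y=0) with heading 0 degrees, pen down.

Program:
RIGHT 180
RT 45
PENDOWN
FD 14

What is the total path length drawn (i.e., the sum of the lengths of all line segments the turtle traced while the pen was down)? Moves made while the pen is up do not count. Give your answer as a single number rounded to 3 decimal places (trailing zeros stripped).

Answer: 14

Derivation:
Executing turtle program step by step:
Start: pos=(0,0), heading=0, pen down
RT 180: heading 0 -> 180
RT 45: heading 180 -> 135
PD: pen down
FD 14: (0,0) -> (-9.899,9.899) [heading=135, draw]
Final: pos=(-9.899,9.899), heading=135, 1 segment(s) drawn

Segment lengths:
  seg 1: (0,0) -> (-9.899,9.899), length = 14
Total = 14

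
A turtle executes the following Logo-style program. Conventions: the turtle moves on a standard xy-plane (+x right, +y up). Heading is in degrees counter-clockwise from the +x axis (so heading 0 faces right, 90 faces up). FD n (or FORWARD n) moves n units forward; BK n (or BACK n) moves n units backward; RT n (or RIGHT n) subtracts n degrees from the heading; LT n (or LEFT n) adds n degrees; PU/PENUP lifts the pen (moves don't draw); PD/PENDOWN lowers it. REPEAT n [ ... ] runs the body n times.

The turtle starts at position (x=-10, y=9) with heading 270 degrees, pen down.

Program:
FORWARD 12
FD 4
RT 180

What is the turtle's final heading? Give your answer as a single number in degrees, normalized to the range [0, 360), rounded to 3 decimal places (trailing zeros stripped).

Answer: 90

Derivation:
Executing turtle program step by step:
Start: pos=(-10,9), heading=270, pen down
FD 12: (-10,9) -> (-10,-3) [heading=270, draw]
FD 4: (-10,-3) -> (-10,-7) [heading=270, draw]
RT 180: heading 270 -> 90
Final: pos=(-10,-7), heading=90, 2 segment(s) drawn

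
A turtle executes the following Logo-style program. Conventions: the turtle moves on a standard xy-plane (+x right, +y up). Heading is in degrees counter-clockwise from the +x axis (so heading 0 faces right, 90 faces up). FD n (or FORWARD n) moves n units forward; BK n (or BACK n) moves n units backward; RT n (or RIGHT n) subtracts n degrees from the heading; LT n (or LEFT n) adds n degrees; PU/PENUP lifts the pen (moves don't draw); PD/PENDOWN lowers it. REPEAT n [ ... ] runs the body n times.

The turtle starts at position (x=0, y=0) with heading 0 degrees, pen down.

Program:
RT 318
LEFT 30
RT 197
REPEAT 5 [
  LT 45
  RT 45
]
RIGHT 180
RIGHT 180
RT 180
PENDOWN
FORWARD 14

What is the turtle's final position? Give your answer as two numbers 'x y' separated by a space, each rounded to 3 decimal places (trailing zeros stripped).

Answer: 8.03 11.468

Derivation:
Executing turtle program step by step:
Start: pos=(0,0), heading=0, pen down
RT 318: heading 0 -> 42
LT 30: heading 42 -> 72
RT 197: heading 72 -> 235
REPEAT 5 [
  -- iteration 1/5 --
  LT 45: heading 235 -> 280
  RT 45: heading 280 -> 235
  -- iteration 2/5 --
  LT 45: heading 235 -> 280
  RT 45: heading 280 -> 235
  -- iteration 3/5 --
  LT 45: heading 235 -> 280
  RT 45: heading 280 -> 235
  -- iteration 4/5 --
  LT 45: heading 235 -> 280
  RT 45: heading 280 -> 235
  -- iteration 5/5 --
  LT 45: heading 235 -> 280
  RT 45: heading 280 -> 235
]
RT 180: heading 235 -> 55
RT 180: heading 55 -> 235
RT 180: heading 235 -> 55
PD: pen down
FD 14: (0,0) -> (8.03,11.468) [heading=55, draw]
Final: pos=(8.03,11.468), heading=55, 1 segment(s) drawn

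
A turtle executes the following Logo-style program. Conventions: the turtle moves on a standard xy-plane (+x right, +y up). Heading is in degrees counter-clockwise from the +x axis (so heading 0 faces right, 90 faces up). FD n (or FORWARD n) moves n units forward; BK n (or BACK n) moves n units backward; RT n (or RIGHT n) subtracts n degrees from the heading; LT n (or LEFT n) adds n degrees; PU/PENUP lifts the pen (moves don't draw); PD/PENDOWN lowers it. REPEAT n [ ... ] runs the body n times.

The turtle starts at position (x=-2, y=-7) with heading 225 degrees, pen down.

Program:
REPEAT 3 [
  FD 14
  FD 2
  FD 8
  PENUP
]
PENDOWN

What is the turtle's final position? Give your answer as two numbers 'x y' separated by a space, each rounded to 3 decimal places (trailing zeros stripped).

Executing turtle program step by step:
Start: pos=(-2,-7), heading=225, pen down
REPEAT 3 [
  -- iteration 1/3 --
  FD 14: (-2,-7) -> (-11.899,-16.899) [heading=225, draw]
  FD 2: (-11.899,-16.899) -> (-13.314,-18.314) [heading=225, draw]
  FD 8: (-13.314,-18.314) -> (-18.971,-23.971) [heading=225, draw]
  PU: pen up
  -- iteration 2/3 --
  FD 14: (-18.971,-23.971) -> (-28.87,-33.87) [heading=225, move]
  FD 2: (-28.87,-33.87) -> (-30.284,-35.284) [heading=225, move]
  FD 8: (-30.284,-35.284) -> (-35.941,-40.941) [heading=225, move]
  PU: pen up
  -- iteration 3/3 --
  FD 14: (-35.941,-40.941) -> (-45.841,-50.841) [heading=225, move]
  FD 2: (-45.841,-50.841) -> (-47.255,-52.255) [heading=225, move]
  FD 8: (-47.255,-52.255) -> (-52.912,-57.912) [heading=225, move]
  PU: pen up
]
PD: pen down
Final: pos=(-52.912,-57.912), heading=225, 3 segment(s) drawn

Answer: -52.912 -57.912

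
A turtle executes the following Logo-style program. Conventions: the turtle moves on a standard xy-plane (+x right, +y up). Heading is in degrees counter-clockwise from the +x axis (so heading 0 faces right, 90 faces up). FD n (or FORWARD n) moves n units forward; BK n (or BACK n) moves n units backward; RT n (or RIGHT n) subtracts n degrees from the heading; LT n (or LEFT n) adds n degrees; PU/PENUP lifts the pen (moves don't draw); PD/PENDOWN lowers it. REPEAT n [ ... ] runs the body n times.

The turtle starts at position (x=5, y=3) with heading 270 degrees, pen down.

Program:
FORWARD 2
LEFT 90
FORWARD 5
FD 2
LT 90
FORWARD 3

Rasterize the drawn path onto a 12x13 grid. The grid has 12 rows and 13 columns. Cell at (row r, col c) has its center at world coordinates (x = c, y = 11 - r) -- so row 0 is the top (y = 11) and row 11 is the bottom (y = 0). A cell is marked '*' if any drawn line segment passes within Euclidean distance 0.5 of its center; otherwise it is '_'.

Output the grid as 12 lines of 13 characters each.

Answer: _____________
_____________
_____________
_____________
_____________
_____________
_____________
____________*
_____*______*
_____*______*
_____********
_____________

Derivation:
Segment 0: (5,3) -> (5,1)
Segment 1: (5,1) -> (10,1)
Segment 2: (10,1) -> (12,1)
Segment 3: (12,1) -> (12,4)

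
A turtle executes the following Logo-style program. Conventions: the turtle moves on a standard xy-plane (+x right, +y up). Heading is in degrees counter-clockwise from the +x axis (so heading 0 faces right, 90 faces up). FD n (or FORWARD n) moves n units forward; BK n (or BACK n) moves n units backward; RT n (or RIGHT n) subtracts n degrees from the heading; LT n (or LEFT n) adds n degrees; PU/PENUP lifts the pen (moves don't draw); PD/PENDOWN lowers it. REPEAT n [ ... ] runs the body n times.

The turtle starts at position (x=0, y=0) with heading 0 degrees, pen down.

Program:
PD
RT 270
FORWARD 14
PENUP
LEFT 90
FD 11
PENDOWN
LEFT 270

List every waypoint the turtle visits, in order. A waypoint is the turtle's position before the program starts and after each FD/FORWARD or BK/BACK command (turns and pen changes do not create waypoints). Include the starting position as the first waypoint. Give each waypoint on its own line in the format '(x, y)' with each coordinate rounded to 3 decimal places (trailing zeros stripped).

Executing turtle program step by step:
Start: pos=(0,0), heading=0, pen down
PD: pen down
RT 270: heading 0 -> 90
FD 14: (0,0) -> (0,14) [heading=90, draw]
PU: pen up
LT 90: heading 90 -> 180
FD 11: (0,14) -> (-11,14) [heading=180, move]
PD: pen down
LT 270: heading 180 -> 90
Final: pos=(-11,14), heading=90, 1 segment(s) drawn
Waypoints (3 total):
(0, 0)
(0, 14)
(-11, 14)

Answer: (0, 0)
(0, 14)
(-11, 14)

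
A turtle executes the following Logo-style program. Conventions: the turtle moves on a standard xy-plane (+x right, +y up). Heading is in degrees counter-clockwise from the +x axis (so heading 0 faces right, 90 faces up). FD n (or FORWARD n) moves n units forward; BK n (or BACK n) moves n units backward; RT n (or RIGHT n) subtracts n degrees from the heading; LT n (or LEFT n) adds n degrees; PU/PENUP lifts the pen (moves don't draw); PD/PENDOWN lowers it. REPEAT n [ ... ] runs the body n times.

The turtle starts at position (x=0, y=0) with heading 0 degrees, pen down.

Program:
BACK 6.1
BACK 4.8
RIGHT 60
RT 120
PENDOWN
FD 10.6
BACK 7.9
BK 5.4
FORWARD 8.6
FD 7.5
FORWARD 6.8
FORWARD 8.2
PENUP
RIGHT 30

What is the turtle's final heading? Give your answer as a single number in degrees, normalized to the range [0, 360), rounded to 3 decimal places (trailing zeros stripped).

Executing turtle program step by step:
Start: pos=(0,0), heading=0, pen down
BK 6.1: (0,0) -> (-6.1,0) [heading=0, draw]
BK 4.8: (-6.1,0) -> (-10.9,0) [heading=0, draw]
RT 60: heading 0 -> 300
RT 120: heading 300 -> 180
PD: pen down
FD 10.6: (-10.9,0) -> (-21.5,0) [heading=180, draw]
BK 7.9: (-21.5,0) -> (-13.6,0) [heading=180, draw]
BK 5.4: (-13.6,0) -> (-8.2,0) [heading=180, draw]
FD 8.6: (-8.2,0) -> (-16.8,0) [heading=180, draw]
FD 7.5: (-16.8,0) -> (-24.3,0) [heading=180, draw]
FD 6.8: (-24.3,0) -> (-31.1,0) [heading=180, draw]
FD 8.2: (-31.1,0) -> (-39.3,0) [heading=180, draw]
PU: pen up
RT 30: heading 180 -> 150
Final: pos=(-39.3,0), heading=150, 9 segment(s) drawn

Answer: 150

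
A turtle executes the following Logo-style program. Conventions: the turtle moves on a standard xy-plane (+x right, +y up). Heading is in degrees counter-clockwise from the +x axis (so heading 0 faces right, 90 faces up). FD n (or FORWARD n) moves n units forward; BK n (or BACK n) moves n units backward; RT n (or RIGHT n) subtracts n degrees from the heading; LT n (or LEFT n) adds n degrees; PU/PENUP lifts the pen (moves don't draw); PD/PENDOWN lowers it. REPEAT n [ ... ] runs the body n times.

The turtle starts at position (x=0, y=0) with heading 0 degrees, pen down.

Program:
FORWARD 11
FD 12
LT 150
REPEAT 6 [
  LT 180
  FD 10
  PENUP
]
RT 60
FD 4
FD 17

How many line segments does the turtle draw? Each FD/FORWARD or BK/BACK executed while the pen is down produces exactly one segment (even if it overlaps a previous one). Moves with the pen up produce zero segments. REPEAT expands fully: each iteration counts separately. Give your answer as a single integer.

Answer: 3

Derivation:
Executing turtle program step by step:
Start: pos=(0,0), heading=0, pen down
FD 11: (0,0) -> (11,0) [heading=0, draw]
FD 12: (11,0) -> (23,0) [heading=0, draw]
LT 150: heading 0 -> 150
REPEAT 6 [
  -- iteration 1/6 --
  LT 180: heading 150 -> 330
  FD 10: (23,0) -> (31.66,-5) [heading=330, draw]
  PU: pen up
  -- iteration 2/6 --
  LT 180: heading 330 -> 150
  FD 10: (31.66,-5) -> (23,0) [heading=150, move]
  PU: pen up
  -- iteration 3/6 --
  LT 180: heading 150 -> 330
  FD 10: (23,0) -> (31.66,-5) [heading=330, move]
  PU: pen up
  -- iteration 4/6 --
  LT 180: heading 330 -> 150
  FD 10: (31.66,-5) -> (23,0) [heading=150, move]
  PU: pen up
  -- iteration 5/6 --
  LT 180: heading 150 -> 330
  FD 10: (23,0) -> (31.66,-5) [heading=330, move]
  PU: pen up
  -- iteration 6/6 --
  LT 180: heading 330 -> 150
  FD 10: (31.66,-5) -> (23,0) [heading=150, move]
  PU: pen up
]
RT 60: heading 150 -> 90
FD 4: (23,0) -> (23,4) [heading=90, move]
FD 17: (23,4) -> (23,21) [heading=90, move]
Final: pos=(23,21), heading=90, 3 segment(s) drawn
Segments drawn: 3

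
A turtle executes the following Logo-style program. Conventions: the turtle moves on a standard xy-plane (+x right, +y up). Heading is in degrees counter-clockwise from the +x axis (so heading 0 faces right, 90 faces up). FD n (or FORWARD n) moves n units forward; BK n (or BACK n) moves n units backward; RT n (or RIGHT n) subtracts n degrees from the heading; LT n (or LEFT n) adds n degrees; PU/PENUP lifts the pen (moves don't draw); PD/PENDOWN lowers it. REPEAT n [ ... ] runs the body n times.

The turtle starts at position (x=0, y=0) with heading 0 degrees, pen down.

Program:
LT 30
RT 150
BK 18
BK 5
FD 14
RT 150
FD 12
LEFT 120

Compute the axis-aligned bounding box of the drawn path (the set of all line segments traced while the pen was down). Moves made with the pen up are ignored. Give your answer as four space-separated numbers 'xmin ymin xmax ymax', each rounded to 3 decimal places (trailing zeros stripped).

Executing turtle program step by step:
Start: pos=(0,0), heading=0, pen down
LT 30: heading 0 -> 30
RT 150: heading 30 -> 240
BK 18: (0,0) -> (9,15.588) [heading=240, draw]
BK 5: (9,15.588) -> (11.5,19.919) [heading=240, draw]
FD 14: (11.5,19.919) -> (4.5,7.794) [heading=240, draw]
RT 150: heading 240 -> 90
FD 12: (4.5,7.794) -> (4.5,19.794) [heading=90, draw]
LT 120: heading 90 -> 210
Final: pos=(4.5,19.794), heading=210, 4 segment(s) drawn

Segment endpoints: x in {0, 4.5, 4.5, 9, 11.5}, y in {0, 7.794, 15.588, 19.794, 19.919}
xmin=0, ymin=0, xmax=11.5, ymax=19.919

Answer: 0 0 11.5 19.919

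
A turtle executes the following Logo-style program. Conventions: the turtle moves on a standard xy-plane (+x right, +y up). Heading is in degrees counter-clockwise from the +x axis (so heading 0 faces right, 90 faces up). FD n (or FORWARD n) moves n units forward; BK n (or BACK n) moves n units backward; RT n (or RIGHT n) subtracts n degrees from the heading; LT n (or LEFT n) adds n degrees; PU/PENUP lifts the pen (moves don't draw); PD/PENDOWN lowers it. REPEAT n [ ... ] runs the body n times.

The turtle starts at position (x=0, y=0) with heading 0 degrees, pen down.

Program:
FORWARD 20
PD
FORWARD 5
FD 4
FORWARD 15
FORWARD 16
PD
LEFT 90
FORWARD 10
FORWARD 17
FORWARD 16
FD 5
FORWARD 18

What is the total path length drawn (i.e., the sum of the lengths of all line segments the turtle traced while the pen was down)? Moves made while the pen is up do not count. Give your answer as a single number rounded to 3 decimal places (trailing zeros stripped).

Answer: 126

Derivation:
Executing turtle program step by step:
Start: pos=(0,0), heading=0, pen down
FD 20: (0,0) -> (20,0) [heading=0, draw]
PD: pen down
FD 5: (20,0) -> (25,0) [heading=0, draw]
FD 4: (25,0) -> (29,0) [heading=0, draw]
FD 15: (29,0) -> (44,0) [heading=0, draw]
FD 16: (44,0) -> (60,0) [heading=0, draw]
PD: pen down
LT 90: heading 0 -> 90
FD 10: (60,0) -> (60,10) [heading=90, draw]
FD 17: (60,10) -> (60,27) [heading=90, draw]
FD 16: (60,27) -> (60,43) [heading=90, draw]
FD 5: (60,43) -> (60,48) [heading=90, draw]
FD 18: (60,48) -> (60,66) [heading=90, draw]
Final: pos=(60,66), heading=90, 10 segment(s) drawn

Segment lengths:
  seg 1: (0,0) -> (20,0), length = 20
  seg 2: (20,0) -> (25,0), length = 5
  seg 3: (25,0) -> (29,0), length = 4
  seg 4: (29,0) -> (44,0), length = 15
  seg 5: (44,0) -> (60,0), length = 16
  seg 6: (60,0) -> (60,10), length = 10
  seg 7: (60,10) -> (60,27), length = 17
  seg 8: (60,27) -> (60,43), length = 16
  seg 9: (60,43) -> (60,48), length = 5
  seg 10: (60,48) -> (60,66), length = 18
Total = 126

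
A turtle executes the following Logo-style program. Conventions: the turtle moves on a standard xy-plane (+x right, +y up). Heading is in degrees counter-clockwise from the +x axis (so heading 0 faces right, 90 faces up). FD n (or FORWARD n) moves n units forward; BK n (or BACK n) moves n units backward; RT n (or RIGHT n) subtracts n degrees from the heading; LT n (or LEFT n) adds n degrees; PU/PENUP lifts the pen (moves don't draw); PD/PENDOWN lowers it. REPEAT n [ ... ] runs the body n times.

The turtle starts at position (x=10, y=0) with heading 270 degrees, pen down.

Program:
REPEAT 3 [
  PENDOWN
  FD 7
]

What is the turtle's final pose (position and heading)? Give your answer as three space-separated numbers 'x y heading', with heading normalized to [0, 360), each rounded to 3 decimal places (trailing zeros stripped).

Executing turtle program step by step:
Start: pos=(10,0), heading=270, pen down
REPEAT 3 [
  -- iteration 1/3 --
  PD: pen down
  FD 7: (10,0) -> (10,-7) [heading=270, draw]
  -- iteration 2/3 --
  PD: pen down
  FD 7: (10,-7) -> (10,-14) [heading=270, draw]
  -- iteration 3/3 --
  PD: pen down
  FD 7: (10,-14) -> (10,-21) [heading=270, draw]
]
Final: pos=(10,-21), heading=270, 3 segment(s) drawn

Answer: 10 -21 270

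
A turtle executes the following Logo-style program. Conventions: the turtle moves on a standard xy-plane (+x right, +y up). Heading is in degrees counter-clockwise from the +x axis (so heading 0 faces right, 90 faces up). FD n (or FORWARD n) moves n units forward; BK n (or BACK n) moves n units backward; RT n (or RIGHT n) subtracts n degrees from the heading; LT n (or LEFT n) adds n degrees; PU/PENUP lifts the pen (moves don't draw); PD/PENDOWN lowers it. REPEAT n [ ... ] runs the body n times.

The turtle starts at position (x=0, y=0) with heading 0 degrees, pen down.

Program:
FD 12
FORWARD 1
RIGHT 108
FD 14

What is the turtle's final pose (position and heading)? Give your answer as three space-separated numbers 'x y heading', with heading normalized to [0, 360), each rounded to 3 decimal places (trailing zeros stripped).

Answer: 8.674 -13.315 252

Derivation:
Executing turtle program step by step:
Start: pos=(0,0), heading=0, pen down
FD 12: (0,0) -> (12,0) [heading=0, draw]
FD 1: (12,0) -> (13,0) [heading=0, draw]
RT 108: heading 0 -> 252
FD 14: (13,0) -> (8.674,-13.315) [heading=252, draw]
Final: pos=(8.674,-13.315), heading=252, 3 segment(s) drawn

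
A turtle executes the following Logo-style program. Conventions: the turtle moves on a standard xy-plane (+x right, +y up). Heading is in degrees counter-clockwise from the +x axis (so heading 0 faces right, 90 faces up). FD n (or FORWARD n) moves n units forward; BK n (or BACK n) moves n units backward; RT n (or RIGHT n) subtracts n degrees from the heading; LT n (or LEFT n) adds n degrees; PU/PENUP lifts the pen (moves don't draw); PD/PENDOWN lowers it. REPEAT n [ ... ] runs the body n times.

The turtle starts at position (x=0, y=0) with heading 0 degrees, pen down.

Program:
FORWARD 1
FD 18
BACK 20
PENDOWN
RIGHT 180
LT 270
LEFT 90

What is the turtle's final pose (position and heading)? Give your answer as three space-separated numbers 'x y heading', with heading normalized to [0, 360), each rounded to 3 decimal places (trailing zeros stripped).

Answer: -1 0 180

Derivation:
Executing turtle program step by step:
Start: pos=(0,0), heading=0, pen down
FD 1: (0,0) -> (1,0) [heading=0, draw]
FD 18: (1,0) -> (19,0) [heading=0, draw]
BK 20: (19,0) -> (-1,0) [heading=0, draw]
PD: pen down
RT 180: heading 0 -> 180
LT 270: heading 180 -> 90
LT 90: heading 90 -> 180
Final: pos=(-1,0), heading=180, 3 segment(s) drawn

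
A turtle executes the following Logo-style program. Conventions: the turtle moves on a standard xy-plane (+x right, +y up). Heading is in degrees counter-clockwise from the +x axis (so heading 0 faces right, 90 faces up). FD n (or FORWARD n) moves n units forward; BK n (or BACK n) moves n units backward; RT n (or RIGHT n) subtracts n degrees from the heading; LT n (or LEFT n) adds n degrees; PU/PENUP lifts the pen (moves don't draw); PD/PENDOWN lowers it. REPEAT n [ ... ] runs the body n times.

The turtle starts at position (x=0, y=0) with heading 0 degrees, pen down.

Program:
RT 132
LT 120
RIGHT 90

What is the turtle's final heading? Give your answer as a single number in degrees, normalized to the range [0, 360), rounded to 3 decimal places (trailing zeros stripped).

Answer: 258

Derivation:
Executing turtle program step by step:
Start: pos=(0,0), heading=0, pen down
RT 132: heading 0 -> 228
LT 120: heading 228 -> 348
RT 90: heading 348 -> 258
Final: pos=(0,0), heading=258, 0 segment(s) drawn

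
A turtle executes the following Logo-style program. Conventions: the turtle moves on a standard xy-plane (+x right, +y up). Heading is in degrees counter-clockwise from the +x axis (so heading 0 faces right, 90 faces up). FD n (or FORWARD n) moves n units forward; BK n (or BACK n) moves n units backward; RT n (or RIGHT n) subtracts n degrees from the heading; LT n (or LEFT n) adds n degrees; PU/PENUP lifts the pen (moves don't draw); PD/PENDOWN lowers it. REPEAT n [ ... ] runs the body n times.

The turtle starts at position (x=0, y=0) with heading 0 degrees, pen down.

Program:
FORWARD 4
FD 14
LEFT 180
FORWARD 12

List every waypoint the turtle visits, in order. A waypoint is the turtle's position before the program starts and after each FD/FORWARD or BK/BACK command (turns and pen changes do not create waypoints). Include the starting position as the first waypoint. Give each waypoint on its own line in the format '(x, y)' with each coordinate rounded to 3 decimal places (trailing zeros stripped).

Executing turtle program step by step:
Start: pos=(0,0), heading=0, pen down
FD 4: (0,0) -> (4,0) [heading=0, draw]
FD 14: (4,0) -> (18,0) [heading=0, draw]
LT 180: heading 0 -> 180
FD 12: (18,0) -> (6,0) [heading=180, draw]
Final: pos=(6,0), heading=180, 3 segment(s) drawn
Waypoints (4 total):
(0, 0)
(4, 0)
(18, 0)
(6, 0)

Answer: (0, 0)
(4, 0)
(18, 0)
(6, 0)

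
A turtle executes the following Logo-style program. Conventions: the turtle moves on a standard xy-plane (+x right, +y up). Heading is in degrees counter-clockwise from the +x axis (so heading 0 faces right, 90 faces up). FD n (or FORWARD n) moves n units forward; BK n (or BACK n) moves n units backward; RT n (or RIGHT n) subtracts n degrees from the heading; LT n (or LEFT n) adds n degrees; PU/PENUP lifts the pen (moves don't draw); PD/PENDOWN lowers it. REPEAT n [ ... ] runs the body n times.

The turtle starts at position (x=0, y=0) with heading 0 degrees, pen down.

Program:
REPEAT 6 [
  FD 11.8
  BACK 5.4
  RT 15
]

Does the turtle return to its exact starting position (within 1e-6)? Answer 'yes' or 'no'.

Executing turtle program step by step:
Start: pos=(0,0), heading=0, pen down
REPEAT 6 [
  -- iteration 1/6 --
  FD 11.8: (0,0) -> (11.8,0) [heading=0, draw]
  BK 5.4: (11.8,0) -> (6.4,0) [heading=0, draw]
  RT 15: heading 0 -> 345
  -- iteration 2/6 --
  FD 11.8: (6.4,0) -> (17.798,-3.054) [heading=345, draw]
  BK 5.4: (17.798,-3.054) -> (12.582,-1.656) [heading=345, draw]
  RT 15: heading 345 -> 330
  -- iteration 3/6 --
  FD 11.8: (12.582,-1.656) -> (22.801,-7.556) [heading=330, draw]
  BK 5.4: (22.801,-7.556) -> (18.124,-4.856) [heading=330, draw]
  RT 15: heading 330 -> 315
  -- iteration 4/6 --
  FD 11.8: (18.124,-4.856) -> (26.468,-13.2) [heading=315, draw]
  BK 5.4: (26.468,-13.2) -> (22.65,-9.382) [heading=315, draw]
  RT 15: heading 315 -> 300
  -- iteration 5/6 --
  FD 11.8: (22.65,-9.382) -> (28.55,-19.601) [heading=300, draw]
  BK 5.4: (28.55,-19.601) -> (25.85,-14.924) [heading=300, draw]
  RT 15: heading 300 -> 285
  -- iteration 6/6 --
  FD 11.8: (25.85,-14.924) -> (28.904,-26.322) [heading=285, draw]
  BK 5.4: (28.904,-26.322) -> (27.506,-21.106) [heading=285, draw]
  RT 15: heading 285 -> 270
]
Final: pos=(27.506,-21.106), heading=270, 12 segment(s) drawn

Start position: (0, 0)
Final position: (27.506, -21.106)
Distance = 34.671; >= 1e-6 -> NOT closed

Answer: no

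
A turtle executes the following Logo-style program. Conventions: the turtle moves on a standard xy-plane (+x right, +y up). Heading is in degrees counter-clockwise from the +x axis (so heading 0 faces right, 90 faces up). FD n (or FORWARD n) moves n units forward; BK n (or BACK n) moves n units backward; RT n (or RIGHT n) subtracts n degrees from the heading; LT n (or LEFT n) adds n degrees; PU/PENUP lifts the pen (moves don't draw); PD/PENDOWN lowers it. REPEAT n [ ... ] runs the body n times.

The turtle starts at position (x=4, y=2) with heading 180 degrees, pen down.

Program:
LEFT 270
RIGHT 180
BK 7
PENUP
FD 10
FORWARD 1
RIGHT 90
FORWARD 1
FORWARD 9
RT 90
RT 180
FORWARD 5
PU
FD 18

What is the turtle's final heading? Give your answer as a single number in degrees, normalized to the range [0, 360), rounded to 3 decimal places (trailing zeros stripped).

Answer: 270

Derivation:
Executing turtle program step by step:
Start: pos=(4,2), heading=180, pen down
LT 270: heading 180 -> 90
RT 180: heading 90 -> 270
BK 7: (4,2) -> (4,9) [heading=270, draw]
PU: pen up
FD 10: (4,9) -> (4,-1) [heading=270, move]
FD 1: (4,-1) -> (4,-2) [heading=270, move]
RT 90: heading 270 -> 180
FD 1: (4,-2) -> (3,-2) [heading=180, move]
FD 9: (3,-2) -> (-6,-2) [heading=180, move]
RT 90: heading 180 -> 90
RT 180: heading 90 -> 270
FD 5: (-6,-2) -> (-6,-7) [heading=270, move]
PU: pen up
FD 18: (-6,-7) -> (-6,-25) [heading=270, move]
Final: pos=(-6,-25), heading=270, 1 segment(s) drawn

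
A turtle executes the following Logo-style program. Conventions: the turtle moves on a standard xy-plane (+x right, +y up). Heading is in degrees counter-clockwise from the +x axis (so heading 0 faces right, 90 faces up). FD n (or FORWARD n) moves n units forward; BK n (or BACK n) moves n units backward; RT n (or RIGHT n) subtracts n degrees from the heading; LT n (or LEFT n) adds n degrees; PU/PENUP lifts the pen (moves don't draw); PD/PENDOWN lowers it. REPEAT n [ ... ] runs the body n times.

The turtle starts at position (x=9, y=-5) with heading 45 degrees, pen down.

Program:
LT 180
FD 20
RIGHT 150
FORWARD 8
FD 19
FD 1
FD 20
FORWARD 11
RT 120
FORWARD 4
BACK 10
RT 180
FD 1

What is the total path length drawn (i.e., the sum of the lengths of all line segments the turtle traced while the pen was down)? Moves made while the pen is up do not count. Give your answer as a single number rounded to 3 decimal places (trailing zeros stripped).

Answer: 94

Derivation:
Executing turtle program step by step:
Start: pos=(9,-5), heading=45, pen down
LT 180: heading 45 -> 225
FD 20: (9,-5) -> (-5.142,-19.142) [heading=225, draw]
RT 150: heading 225 -> 75
FD 8: (-5.142,-19.142) -> (-3.072,-11.415) [heading=75, draw]
FD 19: (-3.072,-11.415) -> (1.846,6.938) [heading=75, draw]
FD 1: (1.846,6.938) -> (2.105,7.904) [heading=75, draw]
FD 20: (2.105,7.904) -> (7.281,27.222) [heading=75, draw]
FD 11: (7.281,27.222) -> (10.128,37.847) [heading=75, draw]
RT 120: heading 75 -> 315
FD 4: (10.128,37.847) -> (12.957,35.019) [heading=315, draw]
BK 10: (12.957,35.019) -> (5.886,42.09) [heading=315, draw]
RT 180: heading 315 -> 135
FD 1: (5.886,42.09) -> (5.178,42.797) [heading=135, draw]
Final: pos=(5.178,42.797), heading=135, 9 segment(s) drawn

Segment lengths:
  seg 1: (9,-5) -> (-5.142,-19.142), length = 20
  seg 2: (-5.142,-19.142) -> (-3.072,-11.415), length = 8
  seg 3: (-3.072,-11.415) -> (1.846,6.938), length = 19
  seg 4: (1.846,6.938) -> (2.105,7.904), length = 1
  seg 5: (2.105,7.904) -> (7.281,27.222), length = 20
  seg 6: (7.281,27.222) -> (10.128,37.847), length = 11
  seg 7: (10.128,37.847) -> (12.957,35.019), length = 4
  seg 8: (12.957,35.019) -> (5.886,42.09), length = 10
  seg 9: (5.886,42.09) -> (5.178,42.797), length = 1
Total = 94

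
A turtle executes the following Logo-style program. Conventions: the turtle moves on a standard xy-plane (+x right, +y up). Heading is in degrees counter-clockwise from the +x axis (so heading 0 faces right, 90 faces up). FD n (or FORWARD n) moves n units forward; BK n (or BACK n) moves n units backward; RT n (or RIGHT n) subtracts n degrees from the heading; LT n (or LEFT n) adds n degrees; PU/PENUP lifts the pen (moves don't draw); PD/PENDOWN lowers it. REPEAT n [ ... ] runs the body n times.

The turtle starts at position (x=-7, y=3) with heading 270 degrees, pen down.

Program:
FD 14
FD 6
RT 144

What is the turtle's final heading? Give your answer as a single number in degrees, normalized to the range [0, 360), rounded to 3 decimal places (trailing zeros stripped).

Executing turtle program step by step:
Start: pos=(-7,3), heading=270, pen down
FD 14: (-7,3) -> (-7,-11) [heading=270, draw]
FD 6: (-7,-11) -> (-7,-17) [heading=270, draw]
RT 144: heading 270 -> 126
Final: pos=(-7,-17), heading=126, 2 segment(s) drawn

Answer: 126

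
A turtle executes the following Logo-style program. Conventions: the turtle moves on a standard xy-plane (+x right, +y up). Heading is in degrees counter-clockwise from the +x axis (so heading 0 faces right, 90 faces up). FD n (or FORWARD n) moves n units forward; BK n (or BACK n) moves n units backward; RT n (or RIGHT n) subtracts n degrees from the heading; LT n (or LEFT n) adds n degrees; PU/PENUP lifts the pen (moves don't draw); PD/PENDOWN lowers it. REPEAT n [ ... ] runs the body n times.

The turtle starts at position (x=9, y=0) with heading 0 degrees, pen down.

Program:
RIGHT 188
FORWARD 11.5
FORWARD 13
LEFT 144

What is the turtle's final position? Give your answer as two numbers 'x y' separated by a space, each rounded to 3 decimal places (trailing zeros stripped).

Answer: -15.262 3.41

Derivation:
Executing turtle program step by step:
Start: pos=(9,0), heading=0, pen down
RT 188: heading 0 -> 172
FD 11.5: (9,0) -> (-2.388,1.6) [heading=172, draw]
FD 13: (-2.388,1.6) -> (-15.262,3.41) [heading=172, draw]
LT 144: heading 172 -> 316
Final: pos=(-15.262,3.41), heading=316, 2 segment(s) drawn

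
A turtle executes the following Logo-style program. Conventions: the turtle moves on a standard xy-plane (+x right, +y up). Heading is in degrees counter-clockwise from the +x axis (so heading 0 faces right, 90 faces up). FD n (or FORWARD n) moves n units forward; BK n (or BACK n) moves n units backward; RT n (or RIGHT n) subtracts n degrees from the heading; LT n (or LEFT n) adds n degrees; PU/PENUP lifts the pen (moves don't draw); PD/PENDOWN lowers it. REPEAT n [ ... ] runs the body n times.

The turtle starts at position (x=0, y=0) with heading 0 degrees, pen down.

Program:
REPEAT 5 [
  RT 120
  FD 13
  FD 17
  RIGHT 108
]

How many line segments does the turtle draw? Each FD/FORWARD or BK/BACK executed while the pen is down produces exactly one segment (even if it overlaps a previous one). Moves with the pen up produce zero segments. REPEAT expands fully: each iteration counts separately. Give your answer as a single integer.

Answer: 10

Derivation:
Executing turtle program step by step:
Start: pos=(0,0), heading=0, pen down
REPEAT 5 [
  -- iteration 1/5 --
  RT 120: heading 0 -> 240
  FD 13: (0,0) -> (-6.5,-11.258) [heading=240, draw]
  FD 17: (-6.5,-11.258) -> (-15,-25.981) [heading=240, draw]
  RT 108: heading 240 -> 132
  -- iteration 2/5 --
  RT 120: heading 132 -> 12
  FD 13: (-15,-25.981) -> (-2.284,-23.278) [heading=12, draw]
  FD 17: (-2.284,-23.278) -> (14.344,-19.743) [heading=12, draw]
  RT 108: heading 12 -> 264
  -- iteration 3/5 --
  RT 120: heading 264 -> 144
  FD 13: (14.344,-19.743) -> (3.827,-12.102) [heading=144, draw]
  FD 17: (3.827,-12.102) -> (-9.926,-2.11) [heading=144, draw]
  RT 108: heading 144 -> 36
  -- iteration 4/5 --
  RT 120: heading 36 -> 276
  FD 13: (-9.926,-2.11) -> (-8.567,-15.039) [heading=276, draw]
  FD 17: (-8.567,-15.039) -> (-6.79,-31.946) [heading=276, draw]
  RT 108: heading 276 -> 168
  -- iteration 5/5 --
  RT 120: heading 168 -> 48
  FD 13: (-6.79,-31.946) -> (1.908,-22.285) [heading=48, draw]
  FD 17: (1.908,-22.285) -> (13.284,-9.651) [heading=48, draw]
  RT 108: heading 48 -> 300
]
Final: pos=(13.284,-9.651), heading=300, 10 segment(s) drawn
Segments drawn: 10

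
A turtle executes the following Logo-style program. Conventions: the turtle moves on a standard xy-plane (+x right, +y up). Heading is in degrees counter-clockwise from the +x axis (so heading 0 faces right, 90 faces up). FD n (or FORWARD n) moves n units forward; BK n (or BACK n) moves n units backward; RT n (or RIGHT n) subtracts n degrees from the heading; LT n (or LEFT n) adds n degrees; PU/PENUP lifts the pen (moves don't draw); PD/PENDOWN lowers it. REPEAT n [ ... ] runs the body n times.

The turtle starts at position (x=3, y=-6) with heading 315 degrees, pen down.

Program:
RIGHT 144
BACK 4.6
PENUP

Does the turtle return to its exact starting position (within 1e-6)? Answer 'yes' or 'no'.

Answer: no

Derivation:
Executing turtle program step by step:
Start: pos=(3,-6), heading=315, pen down
RT 144: heading 315 -> 171
BK 4.6: (3,-6) -> (7.543,-6.72) [heading=171, draw]
PU: pen up
Final: pos=(7.543,-6.72), heading=171, 1 segment(s) drawn

Start position: (3, -6)
Final position: (7.543, -6.72)
Distance = 4.6; >= 1e-6 -> NOT closed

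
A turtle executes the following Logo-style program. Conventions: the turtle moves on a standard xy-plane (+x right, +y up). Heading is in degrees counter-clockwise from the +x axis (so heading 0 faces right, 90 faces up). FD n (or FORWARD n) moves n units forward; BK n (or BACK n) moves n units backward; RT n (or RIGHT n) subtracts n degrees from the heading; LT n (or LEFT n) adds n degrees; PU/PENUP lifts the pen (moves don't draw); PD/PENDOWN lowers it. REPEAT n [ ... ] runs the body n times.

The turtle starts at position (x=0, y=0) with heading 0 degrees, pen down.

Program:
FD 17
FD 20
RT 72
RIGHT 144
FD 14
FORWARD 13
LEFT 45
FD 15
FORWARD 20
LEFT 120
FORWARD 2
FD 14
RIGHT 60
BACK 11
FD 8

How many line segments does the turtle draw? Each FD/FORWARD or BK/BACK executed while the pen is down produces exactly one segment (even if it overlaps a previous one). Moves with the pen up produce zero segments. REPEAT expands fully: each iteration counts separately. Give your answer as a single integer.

Answer: 10

Derivation:
Executing turtle program step by step:
Start: pos=(0,0), heading=0, pen down
FD 17: (0,0) -> (17,0) [heading=0, draw]
FD 20: (17,0) -> (37,0) [heading=0, draw]
RT 72: heading 0 -> 288
RT 144: heading 288 -> 144
FD 14: (37,0) -> (25.674,8.229) [heading=144, draw]
FD 13: (25.674,8.229) -> (15.157,15.87) [heading=144, draw]
LT 45: heading 144 -> 189
FD 15: (15.157,15.87) -> (0.341,13.524) [heading=189, draw]
FD 20: (0.341,13.524) -> (-19.413,10.395) [heading=189, draw]
LT 120: heading 189 -> 309
FD 2: (-19.413,10.395) -> (-18.154,8.841) [heading=309, draw]
FD 14: (-18.154,8.841) -> (-9.343,-2.039) [heading=309, draw]
RT 60: heading 309 -> 249
BK 11: (-9.343,-2.039) -> (-5.401,8.23) [heading=249, draw]
FD 8: (-5.401,8.23) -> (-8.268,0.761) [heading=249, draw]
Final: pos=(-8.268,0.761), heading=249, 10 segment(s) drawn
Segments drawn: 10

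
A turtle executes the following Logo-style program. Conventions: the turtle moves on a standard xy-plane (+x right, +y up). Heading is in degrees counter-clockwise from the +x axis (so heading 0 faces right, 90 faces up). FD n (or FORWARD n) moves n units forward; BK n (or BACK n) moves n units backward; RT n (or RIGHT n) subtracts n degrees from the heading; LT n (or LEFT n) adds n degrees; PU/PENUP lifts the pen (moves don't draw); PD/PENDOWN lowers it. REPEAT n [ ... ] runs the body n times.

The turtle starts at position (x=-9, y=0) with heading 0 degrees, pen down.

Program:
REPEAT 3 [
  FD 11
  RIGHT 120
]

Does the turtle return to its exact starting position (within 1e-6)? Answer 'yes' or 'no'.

Answer: yes

Derivation:
Executing turtle program step by step:
Start: pos=(-9,0), heading=0, pen down
REPEAT 3 [
  -- iteration 1/3 --
  FD 11: (-9,0) -> (2,0) [heading=0, draw]
  RT 120: heading 0 -> 240
  -- iteration 2/3 --
  FD 11: (2,0) -> (-3.5,-9.526) [heading=240, draw]
  RT 120: heading 240 -> 120
  -- iteration 3/3 --
  FD 11: (-3.5,-9.526) -> (-9,0) [heading=120, draw]
  RT 120: heading 120 -> 0
]
Final: pos=(-9,0), heading=0, 3 segment(s) drawn

Start position: (-9, 0)
Final position: (-9, 0)
Distance = 0; < 1e-6 -> CLOSED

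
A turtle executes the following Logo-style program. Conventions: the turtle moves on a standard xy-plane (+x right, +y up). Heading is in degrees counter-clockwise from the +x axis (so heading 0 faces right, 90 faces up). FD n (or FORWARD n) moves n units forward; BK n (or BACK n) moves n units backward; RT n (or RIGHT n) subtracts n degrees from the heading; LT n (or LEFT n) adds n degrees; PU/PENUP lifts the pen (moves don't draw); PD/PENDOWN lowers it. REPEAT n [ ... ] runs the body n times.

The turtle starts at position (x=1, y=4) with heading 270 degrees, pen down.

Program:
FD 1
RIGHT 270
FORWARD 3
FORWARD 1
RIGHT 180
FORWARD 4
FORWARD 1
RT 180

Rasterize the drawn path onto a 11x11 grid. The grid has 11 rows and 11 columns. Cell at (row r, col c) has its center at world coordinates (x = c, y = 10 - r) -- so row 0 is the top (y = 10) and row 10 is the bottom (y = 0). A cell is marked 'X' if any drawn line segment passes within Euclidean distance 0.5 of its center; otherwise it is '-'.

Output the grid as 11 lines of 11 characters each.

Answer: -----------
-----------
-----------
-----------
-----------
-----------
-X---------
XXXXXX-----
-----------
-----------
-----------

Derivation:
Segment 0: (1,4) -> (1,3)
Segment 1: (1,3) -> (4,3)
Segment 2: (4,3) -> (5,3)
Segment 3: (5,3) -> (1,3)
Segment 4: (1,3) -> (0,3)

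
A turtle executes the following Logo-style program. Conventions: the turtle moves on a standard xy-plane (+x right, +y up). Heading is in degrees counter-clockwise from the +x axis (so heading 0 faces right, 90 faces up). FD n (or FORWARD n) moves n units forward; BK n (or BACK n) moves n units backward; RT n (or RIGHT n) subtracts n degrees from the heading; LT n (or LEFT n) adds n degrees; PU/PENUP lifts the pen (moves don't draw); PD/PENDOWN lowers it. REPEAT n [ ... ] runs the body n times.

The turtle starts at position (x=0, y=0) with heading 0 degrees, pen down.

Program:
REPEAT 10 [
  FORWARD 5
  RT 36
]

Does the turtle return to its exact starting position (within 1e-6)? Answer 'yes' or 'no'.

Executing turtle program step by step:
Start: pos=(0,0), heading=0, pen down
REPEAT 10 [
  -- iteration 1/10 --
  FD 5: (0,0) -> (5,0) [heading=0, draw]
  RT 36: heading 0 -> 324
  -- iteration 2/10 --
  FD 5: (5,0) -> (9.045,-2.939) [heading=324, draw]
  RT 36: heading 324 -> 288
  -- iteration 3/10 --
  FD 5: (9.045,-2.939) -> (10.59,-7.694) [heading=288, draw]
  RT 36: heading 288 -> 252
  -- iteration 4/10 --
  FD 5: (10.59,-7.694) -> (9.045,-12.449) [heading=252, draw]
  RT 36: heading 252 -> 216
  -- iteration 5/10 --
  FD 5: (9.045,-12.449) -> (5,-15.388) [heading=216, draw]
  RT 36: heading 216 -> 180
  -- iteration 6/10 --
  FD 5: (5,-15.388) -> (0,-15.388) [heading=180, draw]
  RT 36: heading 180 -> 144
  -- iteration 7/10 --
  FD 5: (0,-15.388) -> (-4.045,-12.449) [heading=144, draw]
  RT 36: heading 144 -> 108
  -- iteration 8/10 --
  FD 5: (-4.045,-12.449) -> (-5.59,-7.694) [heading=108, draw]
  RT 36: heading 108 -> 72
  -- iteration 9/10 --
  FD 5: (-5.59,-7.694) -> (-4.045,-2.939) [heading=72, draw]
  RT 36: heading 72 -> 36
  -- iteration 10/10 --
  FD 5: (-4.045,-2.939) -> (0,0) [heading=36, draw]
  RT 36: heading 36 -> 0
]
Final: pos=(0,0), heading=0, 10 segment(s) drawn

Start position: (0, 0)
Final position: (0, 0)
Distance = 0; < 1e-6 -> CLOSED

Answer: yes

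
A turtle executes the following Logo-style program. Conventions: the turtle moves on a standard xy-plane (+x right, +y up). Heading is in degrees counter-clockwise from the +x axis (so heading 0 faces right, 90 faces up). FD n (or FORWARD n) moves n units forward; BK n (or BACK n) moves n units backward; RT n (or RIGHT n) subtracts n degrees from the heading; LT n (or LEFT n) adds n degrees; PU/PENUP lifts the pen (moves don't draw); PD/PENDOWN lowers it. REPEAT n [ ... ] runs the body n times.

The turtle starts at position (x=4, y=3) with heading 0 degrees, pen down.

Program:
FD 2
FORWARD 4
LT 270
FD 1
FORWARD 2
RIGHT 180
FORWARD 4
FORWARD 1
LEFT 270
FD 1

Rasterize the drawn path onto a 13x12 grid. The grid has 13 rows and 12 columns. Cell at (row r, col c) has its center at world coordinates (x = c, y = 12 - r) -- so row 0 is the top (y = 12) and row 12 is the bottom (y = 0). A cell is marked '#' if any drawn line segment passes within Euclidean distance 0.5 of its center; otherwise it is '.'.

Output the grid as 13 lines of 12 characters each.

Segment 0: (4,3) -> (6,3)
Segment 1: (6,3) -> (10,3)
Segment 2: (10,3) -> (10,2)
Segment 3: (10,2) -> (10,0)
Segment 4: (10,0) -> (10,4)
Segment 5: (10,4) -> (10,5)
Segment 6: (10,5) -> (11,5)

Answer: ............
............
............
............
............
............
............
..........##
..........#.
....#######.
..........#.
..........#.
..........#.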